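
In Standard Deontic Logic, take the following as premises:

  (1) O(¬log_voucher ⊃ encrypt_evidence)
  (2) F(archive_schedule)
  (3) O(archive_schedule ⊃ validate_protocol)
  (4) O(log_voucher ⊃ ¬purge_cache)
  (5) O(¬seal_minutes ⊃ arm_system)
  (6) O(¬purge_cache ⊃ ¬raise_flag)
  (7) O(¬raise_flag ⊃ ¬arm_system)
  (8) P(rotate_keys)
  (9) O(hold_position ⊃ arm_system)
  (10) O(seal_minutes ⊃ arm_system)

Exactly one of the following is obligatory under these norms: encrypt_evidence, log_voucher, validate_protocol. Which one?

encrypt_evidence

By case analysis on seal_minutes: premise 10 gives O(seal_minutes ⊃ arm_system) and premise 5 gives O(¬seal_minutes ⊃ arm_system), so O(arm_system) either way.
Premise 7, O(¬raise_flag ⊃ ¬arm_system), contraposes to O(arm_system ⊃ raise_flag); with O(arm_system) we get O(raise_flag).
The contrapositive of premise 6 (O(¬purge_cache ⊃ ¬raise_flag)) is O(raise_flag ⊃ purge_cache), and O(raise_flag) is already established, so O(purge_cache).
Premise 4 is O(log_voucher ⊃ ¬purge_cache); contrapositively O(purge_cache ⊃ ¬log_voucher). Since O(purge_cache) holds, K gives O(¬log_voucher).
With premise 1, O(¬log_voucher ⊃ encrypt_evidence), the K-axiom yields O(encrypt_evidence).
So O(encrypt_evidence) holds — encrypt_evidence is obligatory. None of the other listed options is made obligatory by any chain of premises.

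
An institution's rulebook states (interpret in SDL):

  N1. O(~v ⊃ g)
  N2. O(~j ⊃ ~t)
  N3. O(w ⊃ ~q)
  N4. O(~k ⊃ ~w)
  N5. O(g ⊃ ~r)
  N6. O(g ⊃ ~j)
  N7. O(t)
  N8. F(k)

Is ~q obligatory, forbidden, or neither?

Neither

Premise 3 is O(w ⊃ ~q), but O(w) is not derivable from the premises, so it does not yield O(~q).
No premise or chain of K-axiom applications forces O(~q), and none forces O(q). So ~q is neither obligatory nor forbidden under these norms.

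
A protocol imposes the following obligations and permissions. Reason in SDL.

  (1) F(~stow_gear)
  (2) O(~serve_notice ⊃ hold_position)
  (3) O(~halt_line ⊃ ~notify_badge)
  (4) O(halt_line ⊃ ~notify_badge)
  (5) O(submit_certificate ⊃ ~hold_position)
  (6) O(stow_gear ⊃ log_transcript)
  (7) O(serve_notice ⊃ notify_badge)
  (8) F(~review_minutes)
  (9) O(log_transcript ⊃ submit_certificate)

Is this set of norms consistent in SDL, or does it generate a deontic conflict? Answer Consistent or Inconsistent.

Inconsistent

Premises 4 and 3 cover both cases: O(halt_line ⊃ ~notify_badge) and O(~halt_line ⊃ ~notify_badge). Since halt_line ∨ ~halt_line is a tautology, O(~notify_badge) follows.
Premise 7, O(serve_notice ⊃ notify_badge), contraposes to O(~notify_badge ⊃ ~serve_notice); with O(~notify_badge) we get O(~serve_notice).
Applying K to premise 2 (O(~serve_notice ⊃ hold_position)) and O(~serve_notice) yields O(hold_position).
The contrapositive of premise 5 (O(submit_certificate ⊃ ~hold_position)) is O(hold_position ⊃ ~submit_certificate), and O(hold_position) is already established, so O(~submit_certificate).
The contrapositive of premise 9 (O(log_transcript ⊃ submit_certificate)) is O(~submit_certificate ⊃ ~log_transcript), and O(~submit_certificate) is already established, so O(~log_transcript).
Premise 6, O(stow_gear ⊃ log_transcript), contraposes to O(~log_transcript ⊃ ~stow_gear); with O(~log_transcript) we get O(~stow_gear).
Yet premise 1 is F(~stow_gear), i.e. O(stow_gear).
We now have both O(~stow_gear) and O(stow_gear) — stow_gear is simultaneously obligatory and forbidden, violating the D-axiom.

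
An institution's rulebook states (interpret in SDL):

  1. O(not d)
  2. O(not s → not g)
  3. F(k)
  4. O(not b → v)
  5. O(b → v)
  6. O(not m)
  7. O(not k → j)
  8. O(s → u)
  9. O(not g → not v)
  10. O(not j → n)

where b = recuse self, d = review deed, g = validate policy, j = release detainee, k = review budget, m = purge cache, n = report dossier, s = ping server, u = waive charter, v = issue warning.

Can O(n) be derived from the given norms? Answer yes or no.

Premise 10 is O(not j → n), but O(not j) is not derivable from the premises, so it does not yield O(n).
No other premise forces O(n). An ideal world satisfying every premise can still have n false, so O(n) is not derivable.

No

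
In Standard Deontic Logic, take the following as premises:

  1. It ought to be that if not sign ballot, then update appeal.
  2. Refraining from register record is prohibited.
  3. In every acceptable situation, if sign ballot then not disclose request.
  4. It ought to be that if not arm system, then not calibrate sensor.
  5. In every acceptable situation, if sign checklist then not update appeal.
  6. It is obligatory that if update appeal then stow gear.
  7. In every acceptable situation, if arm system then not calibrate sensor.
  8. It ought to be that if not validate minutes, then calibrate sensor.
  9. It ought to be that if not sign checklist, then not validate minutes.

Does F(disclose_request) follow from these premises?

Yes

Premises 4 and 7 cover both cases: O(¬arm_system → ¬calibrate_sensor) and O(arm_system → ¬calibrate_sensor). Since ¬arm_system ∨ arm_system is a tautology, O(¬calibrate_sensor) follows.
The contrapositive of premise 8 (O(¬validate_minutes → calibrate_sensor)) is O(¬calibrate_sensor → validate_minutes), and O(¬calibrate_sensor) is already established, so O(validate_minutes).
Premise 9 is O(¬sign_checklist → ¬validate_minutes); contrapositively O(validate_minutes → sign_checklist). Since O(validate_minutes) holds, K gives O(sign_checklist).
Applying K to premise 5 (O(sign_checklist → ¬update_appeal)) and O(sign_checklist) yields O(¬update_appeal).
Premise 1, O(¬sign_ballot → update_appeal), contraposes to O(¬update_appeal → sign_ballot); with O(¬update_appeal) we get O(sign_ballot).
With premise 3, O(sign_ballot → ¬disclose_request), the K-axiom yields O(¬disclose_request).
Premises 2, 6 do not contribute to this derivation.
So O(¬disclose_request) holds, i.e. F(disclose_request). The claim follows.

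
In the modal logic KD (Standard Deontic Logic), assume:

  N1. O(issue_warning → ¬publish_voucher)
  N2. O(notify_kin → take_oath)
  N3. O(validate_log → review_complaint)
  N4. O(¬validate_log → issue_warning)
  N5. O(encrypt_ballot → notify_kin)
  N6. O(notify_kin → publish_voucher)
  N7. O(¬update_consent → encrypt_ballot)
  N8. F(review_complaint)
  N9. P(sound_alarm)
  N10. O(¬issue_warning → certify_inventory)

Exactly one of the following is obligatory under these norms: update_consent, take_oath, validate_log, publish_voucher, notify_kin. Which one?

update_consent

Premise 8, F(review_complaint), is equivalent to O(¬review_complaint).
The contrapositive of premise 3 (O(validate_log → review_complaint)) is O(¬review_complaint → ¬validate_log), and O(¬review_complaint) is already established, so O(¬validate_log).
With premise 4, O(¬validate_log → issue_warning), the K-axiom yields O(issue_warning).
Applying K to premise 1 (O(issue_warning → ¬publish_voucher)) and O(issue_warning) yields O(¬publish_voucher).
The contrapositive of premise 6 (O(notify_kin → publish_voucher)) is O(¬publish_voucher → ¬notify_kin), and O(¬publish_voucher) is already established, so O(¬notify_kin).
Premise 5, O(encrypt_ballot → notify_kin), contraposes to O(¬notify_kin → ¬encrypt_ballot); with O(¬notify_kin) we get O(¬encrypt_ballot).
The contrapositive of premise 7 (O(¬update_consent → encrypt_ballot)) is O(¬encrypt_ballot → update_consent), and O(¬encrypt_ballot) is already established, so O(update_consent).
So O(update_consent) holds — update_consent is obligatory. None of the other listed options is made obligatory by any chain of premises.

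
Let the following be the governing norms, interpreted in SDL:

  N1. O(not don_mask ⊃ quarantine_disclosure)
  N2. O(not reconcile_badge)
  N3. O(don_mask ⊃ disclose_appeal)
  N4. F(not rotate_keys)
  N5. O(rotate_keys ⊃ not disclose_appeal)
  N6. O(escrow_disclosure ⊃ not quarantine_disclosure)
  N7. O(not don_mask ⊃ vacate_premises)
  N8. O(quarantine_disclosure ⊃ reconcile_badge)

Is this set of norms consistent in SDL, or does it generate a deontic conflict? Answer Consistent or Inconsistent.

Inconsistent

From premise 2 we have O(not reconcile_badge).
Premise 8, O(quarantine_disclosure ⊃ reconcile_badge), contraposes to O(not reconcile_badge ⊃ not quarantine_disclosure); with O(not reconcile_badge) we get O(not quarantine_disclosure).
Premise 1, O(not don_mask ⊃ quarantine_disclosure), contraposes to O(not quarantine_disclosure ⊃ don_mask); with O(not quarantine_disclosure) we get O(don_mask).
With premise 3, O(don_mask ⊃ disclose_appeal), the K-axiom yields O(disclose_appeal).
The contrapositive of premise 5 (O(rotate_keys ⊃ not disclose_appeal)) is O(disclose_appeal ⊃ not rotate_keys), and O(disclose_appeal) is already established, so O(not rotate_keys).
However, F(not rotate_keys) at premise 4 amounts to O(rotate_keys).
We now have both O(not rotate_keys) and O(rotate_keys) — rotate_keys is simultaneously obligatory and forbidden, violating the D-axiom.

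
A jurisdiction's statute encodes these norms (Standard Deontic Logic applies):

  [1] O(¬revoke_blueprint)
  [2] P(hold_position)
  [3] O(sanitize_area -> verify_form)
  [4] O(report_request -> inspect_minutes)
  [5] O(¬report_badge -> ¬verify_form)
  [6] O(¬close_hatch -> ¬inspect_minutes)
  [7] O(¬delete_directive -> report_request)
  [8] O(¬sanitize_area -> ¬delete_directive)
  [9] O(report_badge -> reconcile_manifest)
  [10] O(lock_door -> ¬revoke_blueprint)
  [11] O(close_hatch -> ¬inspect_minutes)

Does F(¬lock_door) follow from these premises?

No

Premise 10 is O(lock_door -> ¬revoke_blueprint); even if O(¬revoke_blueprint) held, inferring O(lock_door) would be affirming the consequent — invalid.
No other premise forces O(lock_door). An ideal world satisfying every premise can still have ¬lock_door true, so F(¬lock_door) is not derivable.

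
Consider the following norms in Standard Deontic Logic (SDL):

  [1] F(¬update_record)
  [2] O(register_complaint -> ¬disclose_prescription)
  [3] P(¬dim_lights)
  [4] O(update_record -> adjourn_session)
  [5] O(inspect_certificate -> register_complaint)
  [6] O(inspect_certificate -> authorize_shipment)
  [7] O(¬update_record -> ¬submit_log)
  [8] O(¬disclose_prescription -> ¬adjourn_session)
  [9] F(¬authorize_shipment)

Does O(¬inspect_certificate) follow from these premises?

F(¬update_record) at premise 1 means O(update_record).
Premise 4 is O(update_record -> adjourn_session); since O(update_record), deontic closure gives O(adjourn_session).
Premise 8 is O(¬disclose_prescription -> ¬adjourn_session); contrapositively O(adjourn_session -> disclose_prescription). Since O(adjourn_session) holds, K gives O(disclose_prescription).
The contrapositive of premise 2 (O(register_complaint -> ¬disclose_prescription)) is O(disclose_prescription -> ¬register_complaint), and O(disclose_prescription) is already established, so O(¬register_complaint).
Premise 5 is O(inspect_certificate -> register_complaint); contrapositively O(¬register_complaint -> ¬inspect_certificate). Since O(¬register_complaint) holds, K gives O(¬inspect_certificate).
Premises 3, 6, 7, 9 do not contribute to this derivation.
So O(¬inspect_certificate) follows.

Yes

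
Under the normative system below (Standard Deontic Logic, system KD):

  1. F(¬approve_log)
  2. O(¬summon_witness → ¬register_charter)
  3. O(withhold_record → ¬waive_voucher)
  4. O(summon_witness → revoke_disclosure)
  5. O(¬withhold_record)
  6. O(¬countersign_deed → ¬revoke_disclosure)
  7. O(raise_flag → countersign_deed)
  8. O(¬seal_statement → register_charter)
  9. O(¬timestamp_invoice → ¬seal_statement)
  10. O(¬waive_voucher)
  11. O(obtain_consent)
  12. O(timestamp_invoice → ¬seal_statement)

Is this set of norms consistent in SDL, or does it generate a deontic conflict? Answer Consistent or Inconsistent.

Premise 3 is O(withhold_record → ¬waive_voucher); even if O(¬waive_voucher) held, inferring O(withhold_record) would be affirming the consequent — invalid.
So O(withhold_record) is not derivable, and the apparent clash with O(¬withhold_record) does not arise.
A world satisfying every obligation exists (e.g. approve_log=true, countersign_deed=true, obtain_consent=true, raise_flag=false, register_charter=true, revoke_disclosure=true, seal_statement=false, summon_witness=true, timestamp_invoice=false, waive_voucher=false, withhold_record=false); no atom is both obligatory and forbidden, so the set is consistent.

Consistent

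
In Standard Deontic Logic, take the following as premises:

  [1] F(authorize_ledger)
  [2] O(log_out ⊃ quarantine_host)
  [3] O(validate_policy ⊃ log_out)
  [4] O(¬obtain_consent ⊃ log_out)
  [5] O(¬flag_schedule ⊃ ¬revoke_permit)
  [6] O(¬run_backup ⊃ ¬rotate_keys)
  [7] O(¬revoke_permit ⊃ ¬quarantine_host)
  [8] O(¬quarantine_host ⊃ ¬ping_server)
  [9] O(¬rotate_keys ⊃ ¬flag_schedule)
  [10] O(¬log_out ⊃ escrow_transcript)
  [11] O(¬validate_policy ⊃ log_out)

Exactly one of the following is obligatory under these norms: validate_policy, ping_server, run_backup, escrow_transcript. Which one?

run_backup

By case analysis on ¬validate_policy: premise 11 gives O(¬validate_policy ⊃ log_out) and premise 3 gives O(validate_policy ⊃ log_out), so O(log_out) either way.
From O(log_out) and premise 2, O(log_out ⊃ quarantine_host), we obtain O(quarantine_host).
Premise 7, O(¬revoke_permit ⊃ ¬quarantine_host), contraposes to O(quarantine_host ⊃ revoke_permit); with O(quarantine_host) we get O(revoke_permit).
The contrapositive of premise 5 (O(¬flag_schedule ⊃ ¬revoke_permit)) is O(revoke_permit ⊃ flag_schedule), and O(revoke_permit) is already established, so O(flag_schedule).
The contrapositive of premise 9 (O(¬rotate_keys ⊃ ¬flag_schedule)) is O(flag_schedule ⊃ rotate_keys), and O(flag_schedule) is already established, so O(rotate_keys).
The contrapositive of premise 6 (O(¬run_backup ⊃ ¬rotate_keys)) is O(rotate_keys ⊃ run_backup), and O(rotate_keys) is already established, so O(run_backup).
So O(run_backup) holds — run_backup is obligatory. None of the other listed options is made obligatory by any chain of premises.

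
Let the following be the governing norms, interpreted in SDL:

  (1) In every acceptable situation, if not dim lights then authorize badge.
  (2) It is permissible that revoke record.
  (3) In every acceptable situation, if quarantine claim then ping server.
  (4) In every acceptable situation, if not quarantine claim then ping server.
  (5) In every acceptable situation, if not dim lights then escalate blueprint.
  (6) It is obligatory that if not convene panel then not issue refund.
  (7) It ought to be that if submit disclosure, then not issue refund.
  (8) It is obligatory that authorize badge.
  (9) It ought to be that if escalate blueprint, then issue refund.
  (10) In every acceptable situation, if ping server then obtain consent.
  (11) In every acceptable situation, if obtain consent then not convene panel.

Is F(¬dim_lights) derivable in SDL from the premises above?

By case analysis on quarantine_claim: premise 3 gives O(quarantine_claim → ping_server) and premise 4 gives O(¬quarantine_claim → ping_server), so O(ping_server) either way.
Premise 10 is O(ping_server → obtain_consent); since O(ping_server), deontic closure gives O(obtain_consent).
Premise 11 is O(obtain_consent → ¬convene_panel); since O(obtain_consent), deontic closure gives O(¬convene_panel).
Applying K to premise 6 (O(¬convene_panel → ¬issue_refund)) and O(¬convene_panel) yields O(¬issue_refund).
Premise 9, O(escalate_blueprint → issue_refund), contraposes to O(¬issue_refund → ¬escalate_blueprint); with O(¬issue_refund) we get O(¬escalate_blueprint).
Premise 5 is O(¬dim_lights → escalate_blueprint); contrapositively O(¬escalate_blueprint → dim_lights). Since O(¬escalate_blueprint) holds, K gives O(dim_lights).
Premises 1, 2, 7, 8 do not contribute to this derivation.
So O(dim_lights) holds, i.e. F(¬dim_lights). The claim follows.

Yes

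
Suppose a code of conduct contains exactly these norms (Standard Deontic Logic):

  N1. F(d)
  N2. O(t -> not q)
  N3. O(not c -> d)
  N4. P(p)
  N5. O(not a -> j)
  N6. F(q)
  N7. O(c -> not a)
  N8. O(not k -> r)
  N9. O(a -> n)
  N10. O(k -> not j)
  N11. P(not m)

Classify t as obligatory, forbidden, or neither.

Premise 2 is O(t -> not q); even if O(not q) held, inferring O(t) would be affirming the consequent — invalid.
No premise or chain of K-axiom applications forces O(t), and none forces O(not t). So t is neither obligatory nor forbidden under these norms.

Neither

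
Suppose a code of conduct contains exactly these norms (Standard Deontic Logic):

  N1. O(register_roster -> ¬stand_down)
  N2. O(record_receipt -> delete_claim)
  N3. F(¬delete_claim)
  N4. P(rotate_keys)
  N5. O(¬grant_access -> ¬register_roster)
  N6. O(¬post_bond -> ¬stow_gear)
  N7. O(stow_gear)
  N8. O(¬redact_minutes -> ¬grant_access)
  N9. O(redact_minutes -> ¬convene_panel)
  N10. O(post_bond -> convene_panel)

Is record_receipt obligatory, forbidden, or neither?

Premise 2 is O(record_receipt -> delete_claim); even if O(delete_claim) held, inferring O(record_receipt) would be affirming the consequent — invalid.
No premise or chain of K-axiom applications forces O(record_receipt), and none forces O(¬record_receipt). So record_receipt is neither obligatory nor forbidden under these norms.

Neither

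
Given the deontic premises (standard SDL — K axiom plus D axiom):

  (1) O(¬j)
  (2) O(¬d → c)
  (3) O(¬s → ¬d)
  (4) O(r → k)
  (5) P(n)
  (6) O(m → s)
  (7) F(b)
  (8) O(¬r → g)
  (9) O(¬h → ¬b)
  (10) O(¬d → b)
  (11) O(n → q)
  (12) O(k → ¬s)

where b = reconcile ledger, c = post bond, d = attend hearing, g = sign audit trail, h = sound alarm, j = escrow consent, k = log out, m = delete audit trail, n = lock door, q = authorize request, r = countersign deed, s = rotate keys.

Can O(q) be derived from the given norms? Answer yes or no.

No

Premise 11 is O(n → q), but O(n) is not derivable from the premises (the permission P(n) asserts only ¬O(¬n), not O(n)), so it does not yield O(q).
No other premise forces O(q). An ideal world satisfying every premise can still have q false, so O(q) is not derivable.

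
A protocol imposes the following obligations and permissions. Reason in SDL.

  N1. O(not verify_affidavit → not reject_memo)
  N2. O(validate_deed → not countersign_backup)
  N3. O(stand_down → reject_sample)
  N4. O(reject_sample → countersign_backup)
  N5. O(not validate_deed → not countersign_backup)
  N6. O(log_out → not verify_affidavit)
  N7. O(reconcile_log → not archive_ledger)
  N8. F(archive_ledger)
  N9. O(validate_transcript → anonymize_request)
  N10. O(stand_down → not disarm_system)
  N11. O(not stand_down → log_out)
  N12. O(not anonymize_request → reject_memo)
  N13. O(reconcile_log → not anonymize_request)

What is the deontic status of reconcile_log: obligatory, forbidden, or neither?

Forbidden

By case analysis on not validate_deed: premise 5 gives O(not validate_deed → not countersign_backup) and premise 2 gives O(validate_deed → not countersign_backup), so O(not countersign_backup) either way.
Premise 4 is O(reject_sample → countersign_backup); contrapositively O(not countersign_backup → not reject_sample). Since O(not countersign_backup) holds, K gives O(not reject_sample).
Premise 3 is O(stand_down → reject_sample); contrapositively O(not reject_sample → not stand_down). Since O(not reject_sample) holds, K gives O(not stand_down).
From O(not stand_down) and premise 11, O(not stand_down → log_out), we obtain O(log_out).
Applying K to premise 6 (O(log_out → not verify_affidavit)) and O(log_out) yields O(not verify_affidavit).
Premise 1 is O(not verify_affidavit → not reject_memo); since O(not verify_affidavit), deontic closure gives O(not reject_memo).
Premise 12 is O(not anonymize_request → reject_memo); contrapositively O(not reject_memo → anonymize_request). Since O(not reject_memo) holds, K gives O(anonymize_request).
Premise 13, O(reconcile_log → not anonymize_request), contraposes to O(anonymize_request → not reconcile_log); with O(anonymize_request) we get O(not reconcile_log).
Premises 7, 8, 9, 10 do not contribute to this derivation.
Thus O(not reconcile_log), which is F(reconcile_log): reconcile_log is forbidden.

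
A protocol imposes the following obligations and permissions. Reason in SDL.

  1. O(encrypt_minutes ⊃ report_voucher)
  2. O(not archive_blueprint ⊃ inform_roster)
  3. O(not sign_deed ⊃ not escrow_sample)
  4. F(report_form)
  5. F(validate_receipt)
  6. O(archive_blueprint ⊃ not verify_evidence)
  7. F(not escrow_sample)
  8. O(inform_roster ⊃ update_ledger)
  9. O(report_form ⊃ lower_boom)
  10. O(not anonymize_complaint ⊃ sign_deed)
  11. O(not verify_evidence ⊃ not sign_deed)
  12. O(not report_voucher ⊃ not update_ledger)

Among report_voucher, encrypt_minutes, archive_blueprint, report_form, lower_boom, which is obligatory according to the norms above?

report_voucher

F(not escrow_sample) at premise 7 means O(escrow_sample).
Premise 3, O(not sign_deed ⊃ not escrow_sample), contraposes to O(escrow_sample ⊃ sign_deed); with O(escrow_sample) we get O(sign_deed).
Premise 11 is O(not verify_evidence ⊃ not sign_deed); contrapositively O(sign_deed ⊃ verify_evidence). Since O(sign_deed) holds, K gives O(verify_evidence).
The contrapositive of premise 6 (O(archive_blueprint ⊃ not verify_evidence)) is O(verify_evidence ⊃ not archive_blueprint), and O(verify_evidence) is already established, so O(not archive_blueprint).
Applying K to premise 2 (O(not archive_blueprint ⊃ inform_roster)) and O(not archive_blueprint) yields O(inform_roster).
Premise 8 is O(inform_roster ⊃ update_ledger); since O(inform_roster), deontic closure gives O(update_ledger).
The contrapositive of premise 12 (O(not report_voucher ⊃ not update_ledger)) is O(update_ledger ⊃ report_voucher), and O(update_ledger) is already established, so O(report_voucher).
So O(report_voucher) holds — report_voucher is obligatory. None of the other listed options is made obligatory by any chain of premises.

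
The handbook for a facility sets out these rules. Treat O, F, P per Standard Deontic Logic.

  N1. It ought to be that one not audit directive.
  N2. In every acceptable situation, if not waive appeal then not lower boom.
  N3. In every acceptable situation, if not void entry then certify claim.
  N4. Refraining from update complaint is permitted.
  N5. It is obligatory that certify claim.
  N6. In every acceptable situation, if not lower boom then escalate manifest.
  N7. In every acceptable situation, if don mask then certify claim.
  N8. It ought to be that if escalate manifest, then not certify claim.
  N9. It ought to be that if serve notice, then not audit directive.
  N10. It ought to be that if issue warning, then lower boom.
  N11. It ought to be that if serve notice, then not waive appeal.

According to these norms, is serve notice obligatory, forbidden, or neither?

Premise 5 gives O(certify_claim).
Premise 8, O(escalate_manifest → ¬certify_claim), contraposes to O(certify_claim → ¬escalate_manifest); with O(certify_claim) we get O(¬escalate_manifest).
Premise 6, O(¬lower_boom → escalate_manifest), contraposes to O(¬escalate_manifest → lower_boom); with O(¬escalate_manifest) we get O(lower_boom).
Premise 2, O(¬waive_appeal → ¬lower_boom), contraposes to O(lower_boom → waive_appeal); with O(lower_boom) we get O(waive_appeal).
Premise 11 is O(serve_notice → ¬waive_appeal); contrapositively O(waive_appeal → ¬serve_notice). Since O(waive_appeal) holds, K gives O(¬serve_notice).
Premises 1, 3, 4, 7, 9, 10 do not contribute to this derivation.
Thus O(¬serve_notice), which is F(serve_notice): serve_notice is forbidden.

Forbidden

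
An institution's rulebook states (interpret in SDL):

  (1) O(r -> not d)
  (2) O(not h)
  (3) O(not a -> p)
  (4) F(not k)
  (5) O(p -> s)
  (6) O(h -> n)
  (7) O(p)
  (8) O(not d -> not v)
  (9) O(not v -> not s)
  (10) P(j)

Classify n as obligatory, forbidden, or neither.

Premise 6 is O(h -> n), but O(h) is not derivable from the premises, so it does not yield O(n).
No premise or chain of K-axiom applications forces O(n), and none forces O(not n). So n is neither obligatory nor forbidden under these norms.

Neither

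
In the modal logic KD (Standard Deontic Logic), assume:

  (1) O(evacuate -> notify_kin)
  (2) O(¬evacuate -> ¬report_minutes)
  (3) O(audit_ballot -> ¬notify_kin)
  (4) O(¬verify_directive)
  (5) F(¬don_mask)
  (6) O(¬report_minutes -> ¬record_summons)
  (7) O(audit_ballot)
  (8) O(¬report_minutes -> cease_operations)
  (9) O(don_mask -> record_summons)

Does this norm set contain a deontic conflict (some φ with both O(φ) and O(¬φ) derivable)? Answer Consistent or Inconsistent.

Inconsistent

Premise 5, F(¬don_mask), is equivalent to O(don_mask).
With premise 9, O(don_mask -> record_summons), the K-axiom yields O(record_summons).
The contrapositive of premise 6 (O(¬report_minutes -> ¬record_summons)) is O(record_summons -> report_minutes), and O(record_summons) is already established, so O(report_minutes).
Premise 2, O(¬evacuate -> ¬report_minutes), contraposes to O(report_minutes -> evacuate); with O(report_minutes) we get O(evacuate).
Applying K to premise 1 (O(evacuate -> notify_kin)) and O(evacuate) yields O(notify_kin).
Premise 3 is O(audit_ballot -> ¬notify_kin); contrapositively O(notify_kin -> ¬audit_ballot). Since O(notify_kin) holds, K gives O(¬audit_ballot).
But premise 7 directly asserts O(audit_ballot).
We now have both O(¬audit_ballot) and O(audit_ballot) — audit_ballot is simultaneously obligatory and forbidden, violating the D-axiom.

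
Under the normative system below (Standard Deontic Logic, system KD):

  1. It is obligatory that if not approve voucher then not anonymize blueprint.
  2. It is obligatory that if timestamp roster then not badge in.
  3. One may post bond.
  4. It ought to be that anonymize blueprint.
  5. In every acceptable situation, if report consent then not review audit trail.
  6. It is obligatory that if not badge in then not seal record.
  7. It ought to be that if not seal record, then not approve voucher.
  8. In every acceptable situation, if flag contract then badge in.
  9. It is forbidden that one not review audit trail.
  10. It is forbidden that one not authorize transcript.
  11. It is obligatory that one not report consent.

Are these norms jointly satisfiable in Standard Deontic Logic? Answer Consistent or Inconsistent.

Consistent

Premise 5 is O(report_consent → ¬review_audit_trail), but O(report_consent) is not derivable from the premises, so it does not yield O(¬review_audit_trail).
So O(¬review_audit_trail) is not derivable, and the apparent clash with O(review_audit_trail) does not arise.
A world satisfying every obligation exists (e.g. anonymize_blueprint=true, approve_voucher=true, authorize_transcript=true, badge_in=true, flag_contract=false, post_bond=false, report_consent=false, review_audit_trail=true, seal_record=true, timestamp_roster=false); no atom is both obligatory and forbidden, so the set is consistent.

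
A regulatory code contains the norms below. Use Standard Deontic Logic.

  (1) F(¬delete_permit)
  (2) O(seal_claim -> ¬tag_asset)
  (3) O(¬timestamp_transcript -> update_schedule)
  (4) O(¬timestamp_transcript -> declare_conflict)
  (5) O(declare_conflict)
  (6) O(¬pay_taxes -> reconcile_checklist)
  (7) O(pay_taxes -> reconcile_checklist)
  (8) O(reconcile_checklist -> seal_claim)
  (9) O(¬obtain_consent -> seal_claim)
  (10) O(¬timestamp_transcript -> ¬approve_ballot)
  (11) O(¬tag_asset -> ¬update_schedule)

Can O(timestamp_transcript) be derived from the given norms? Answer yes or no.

Yes

Premises 6 and 7 are O(¬pay_taxes -> reconcile_checklist) and O(pay_taxes -> reconcile_checklist); every ideal world satisfies ¬pay_taxes or pay_taxes, so in either case reconcile_checklist holds — hence O(reconcile_checklist).
Premise 8 is O(reconcile_checklist -> seal_claim); since O(reconcile_checklist), deontic closure gives O(seal_claim).
Applying K to premise 2 (O(seal_claim -> ¬tag_asset)) and O(seal_claim) yields O(¬tag_asset).
From O(¬tag_asset) and premise 11, O(¬tag_asset -> ¬update_schedule), we obtain O(¬update_schedule).
Premise 3 is O(¬timestamp_transcript -> update_schedule); contrapositively O(¬update_schedule -> timestamp_transcript). Since O(¬update_schedule) holds, K gives O(timestamp_transcript).
Premises 1, 4, 5, 9, 10 do not contribute to this derivation.
So O(timestamp_transcript) follows.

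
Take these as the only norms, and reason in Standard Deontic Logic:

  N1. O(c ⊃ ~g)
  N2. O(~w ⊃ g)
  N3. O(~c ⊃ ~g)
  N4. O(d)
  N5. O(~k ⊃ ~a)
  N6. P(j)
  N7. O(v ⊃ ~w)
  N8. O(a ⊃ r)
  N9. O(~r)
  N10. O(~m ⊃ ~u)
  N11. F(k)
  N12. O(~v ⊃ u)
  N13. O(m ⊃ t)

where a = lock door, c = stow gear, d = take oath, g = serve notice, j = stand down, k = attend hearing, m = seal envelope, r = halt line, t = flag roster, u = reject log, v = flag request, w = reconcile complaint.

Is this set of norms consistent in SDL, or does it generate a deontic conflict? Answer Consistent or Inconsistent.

Consistent

Premise 8 is O(a ⊃ r), but O(a) is not derivable from the premises, so it does not yield O(r).
So O(r) is not derivable, and the apparent clash with O(~r) does not arise.
A world satisfying every obligation exists (e.g. a=false, c=false, d=true, g=false, j=false, k=false, m=true, r=false, t=true, u=true, v=false, w=true); no atom is both obligatory and forbidden, so the set is consistent.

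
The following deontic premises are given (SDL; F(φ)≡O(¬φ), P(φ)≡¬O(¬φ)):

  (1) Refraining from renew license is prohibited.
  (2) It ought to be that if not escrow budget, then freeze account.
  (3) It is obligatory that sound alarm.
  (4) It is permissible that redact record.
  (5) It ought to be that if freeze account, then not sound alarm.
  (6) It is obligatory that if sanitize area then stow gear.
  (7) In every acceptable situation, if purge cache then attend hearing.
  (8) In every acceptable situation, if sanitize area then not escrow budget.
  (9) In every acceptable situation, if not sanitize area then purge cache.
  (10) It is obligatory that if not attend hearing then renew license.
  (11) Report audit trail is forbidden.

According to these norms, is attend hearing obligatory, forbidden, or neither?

Obligatory

From premise 3 we have O(sound_alarm).
The contrapositive of premise 5 (O(freeze_account → ¬sound_alarm)) is O(sound_alarm → ¬freeze_account), and O(sound_alarm) is already established, so O(¬freeze_account).
Premise 2 is O(¬escrow_budget → freeze_account); contrapositively O(¬freeze_account → escrow_budget). Since O(¬freeze_account) holds, K gives O(escrow_budget).
The contrapositive of premise 8 (O(sanitize_area → ¬escrow_budget)) is O(escrow_budget → ¬sanitize_area), and O(escrow_budget) is already established, so O(¬sanitize_area).
From O(¬sanitize_area) and premise 9, O(¬sanitize_area → purge_cache), we obtain O(purge_cache).
Premise 7 is O(purge_cache → attend_hearing); since O(purge_cache), deontic closure gives O(attend_hearing).
Premises 1, 4, 6, 10, 11 do not contribute to this derivation.
Hence attend_hearing is obligatory.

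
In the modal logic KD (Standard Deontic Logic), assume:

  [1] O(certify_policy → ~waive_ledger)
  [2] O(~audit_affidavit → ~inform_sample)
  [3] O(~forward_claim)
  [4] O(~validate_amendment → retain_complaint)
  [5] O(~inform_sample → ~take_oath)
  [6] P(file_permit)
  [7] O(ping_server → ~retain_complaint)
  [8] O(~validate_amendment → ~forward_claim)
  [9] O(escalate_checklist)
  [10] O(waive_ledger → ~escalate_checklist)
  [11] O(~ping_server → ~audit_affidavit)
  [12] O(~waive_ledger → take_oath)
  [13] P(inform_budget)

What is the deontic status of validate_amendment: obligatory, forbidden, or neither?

Premise 9 gives O(escalate_checklist).
The contrapositive of premise 10 (O(waive_ledger → ~escalate_checklist)) is O(escalate_checklist → ~waive_ledger), and O(escalate_checklist) is already established, so O(~waive_ledger).
Premise 12 is O(~waive_ledger → take_oath); since O(~waive_ledger), deontic closure gives O(take_oath).
Premise 5, O(~inform_sample → ~take_oath), contraposes to O(take_oath → inform_sample); with O(take_oath) we get O(inform_sample).
The contrapositive of premise 2 (O(~audit_affidavit → ~inform_sample)) is O(inform_sample → audit_affidavit), and O(inform_sample) is already established, so O(audit_affidavit).
The contrapositive of premise 11 (O(~ping_server → ~audit_affidavit)) is O(audit_affidavit → ping_server), and O(audit_affidavit) is already established, so O(ping_server).
From O(ping_server) and premise 7, O(ping_server → ~retain_complaint), we obtain O(~retain_complaint).
The contrapositive of premise 4 (O(~validate_amendment → retain_complaint)) is O(~retain_complaint → validate_amendment), and O(~retain_complaint) is already established, so O(validate_amendment).
Premises 1, 3, 6, 8, 13 do not contribute to this derivation.
Hence validate_amendment is obligatory.

Obligatory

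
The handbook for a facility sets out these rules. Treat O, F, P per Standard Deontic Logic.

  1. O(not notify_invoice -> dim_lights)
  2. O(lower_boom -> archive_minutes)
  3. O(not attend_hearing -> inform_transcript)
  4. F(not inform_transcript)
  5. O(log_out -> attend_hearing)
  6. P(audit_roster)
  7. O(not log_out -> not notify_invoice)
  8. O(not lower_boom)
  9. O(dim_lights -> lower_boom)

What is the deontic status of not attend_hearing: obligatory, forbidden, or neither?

Forbidden

From premise 8 we have O(not lower_boom).
Premise 9 is O(dim_lights -> lower_boom); contrapositively O(not lower_boom -> not dim_lights). Since O(not lower_boom) holds, K gives O(not dim_lights).
Premise 1, O(not notify_invoice -> dim_lights), contraposes to O(not dim_lights -> notify_invoice); with O(not dim_lights) we get O(notify_invoice).
The contrapositive of premise 7 (O(not log_out -> not notify_invoice)) is O(notify_invoice -> log_out), and O(notify_invoice) is already established, so O(log_out).
Applying K to premise 5 (O(log_out -> attend_hearing)) and O(log_out) yields O(attend_hearing).
Premises 2, 3, 4, 6 do not contribute to this derivation.
Thus O(attend_hearing), which is F(not attend_hearing): not attend_hearing is forbidden.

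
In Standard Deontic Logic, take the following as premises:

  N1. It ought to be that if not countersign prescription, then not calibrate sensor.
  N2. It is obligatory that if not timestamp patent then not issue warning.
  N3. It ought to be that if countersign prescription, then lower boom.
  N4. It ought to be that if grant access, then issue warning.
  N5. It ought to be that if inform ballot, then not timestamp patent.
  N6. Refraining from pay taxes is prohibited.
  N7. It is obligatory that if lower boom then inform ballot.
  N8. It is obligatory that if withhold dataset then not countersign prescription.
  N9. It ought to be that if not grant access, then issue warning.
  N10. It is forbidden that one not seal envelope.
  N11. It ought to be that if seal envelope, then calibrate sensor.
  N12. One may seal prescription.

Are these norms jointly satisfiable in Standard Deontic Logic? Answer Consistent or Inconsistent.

Inconsistent

Premises 4 and 9 are O(grant_access → issue_warning) and O(¬grant_access → issue_warning); every ideal world satisfies grant_access or ¬grant_access, so in either case issue_warning holds — hence O(issue_warning).
The contrapositive of premise 2 (O(¬timestamp_patent → ¬issue_warning)) is O(issue_warning → timestamp_patent), and O(issue_warning) is already established, so O(timestamp_patent).
Premise 5, O(inform_ballot → ¬timestamp_patent), contraposes to O(timestamp_patent → ¬inform_ballot); with O(timestamp_patent) we get O(¬inform_ballot).
Premise 7 is O(lower_boom → inform_ballot); contrapositively O(¬inform_ballot → ¬lower_boom). Since O(¬inform_ballot) holds, K gives O(¬lower_boom).
Premise 3 is O(countersign_prescription → lower_boom); contrapositively O(¬lower_boom → ¬countersign_prescription). Since O(¬lower_boom) holds, K gives O(¬countersign_prescription).
Applying K to premise 1 (O(¬countersign_prescription → ¬calibrate_sensor)) and O(¬countersign_prescription) yields O(¬calibrate_sensor).
The contrapositive of premise 11 (O(seal_envelope → calibrate_sensor)) is O(¬calibrate_sensor → ¬seal_envelope), and O(¬calibrate_sensor) is already established, so O(¬seal_envelope).
Yet premise 10 is F(¬seal_envelope), i.e. O(seal_envelope).
We now have both O(¬seal_envelope) and O(seal_envelope) — seal_envelope is simultaneously obligatory and forbidden, violating the D-axiom.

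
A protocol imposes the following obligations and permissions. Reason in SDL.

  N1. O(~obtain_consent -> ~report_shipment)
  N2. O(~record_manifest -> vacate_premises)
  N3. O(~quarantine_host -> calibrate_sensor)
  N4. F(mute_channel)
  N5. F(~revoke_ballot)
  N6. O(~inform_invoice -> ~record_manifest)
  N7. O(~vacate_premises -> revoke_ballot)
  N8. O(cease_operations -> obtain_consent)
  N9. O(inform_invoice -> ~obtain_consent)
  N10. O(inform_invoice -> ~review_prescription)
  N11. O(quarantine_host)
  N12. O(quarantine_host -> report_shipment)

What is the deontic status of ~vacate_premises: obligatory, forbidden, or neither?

Premise 11 gives O(quarantine_host).
Premise 12 is O(quarantine_host -> report_shipment); since O(quarantine_host), deontic closure gives O(report_shipment).
Premise 1 is O(~obtain_consent -> ~report_shipment); contrapositively O(report_shipment -> obtain_consent). Since O(report_shipment) holds, K gives O(obtain_consent).
Premise 9, O(inform_invoice -> ~obtain_consent), contraposes to O(obtain_consent -> ~inform_invoice); with O(obtain_consent) we get O(~inform_invoice).
Premise 6 is O(~inform_invoice -> ~record_manifest); since O(~inform_invoice), deontic closure gives O(~record_manifest).
Applying K to premise 2 (O(~record_manifest -> vacate_premises)) and O(~record_manifest) yields O(vacate_premises).
Premises 3, 4, 5, 7, 8, 10 do not contribute to this derivation.
Thus O(vacate_premises), which is F(~vacate_premises): ~vacate_premises is forbidden.

Forbidden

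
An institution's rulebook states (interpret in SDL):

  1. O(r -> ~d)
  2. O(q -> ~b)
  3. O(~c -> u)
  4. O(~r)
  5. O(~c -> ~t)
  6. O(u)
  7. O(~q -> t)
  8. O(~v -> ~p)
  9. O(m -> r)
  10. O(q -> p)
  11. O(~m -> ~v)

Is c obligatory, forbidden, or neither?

Obligatory

Premise 4 states O(~r) outright.
The contrapositive of premise 9 (O(m -> r)) is O(~r -> ~m), and O(~r) is already established, so O(~m).
Applying K to premise 11 (O(~m -> ~v)) and O(~m) yields O(~v).
Premise 8 is O(~v -> ~p); since O(~v), deontic closure gives O(~p).
Premise 10 is O(q -> p); contrapositively O(~p -> ~q). Since O(~p) holds, K gives O(~q).
Premise 7 is O(~q -> t); since O(~q), deontic closure gives O(t).
Premise 5, O(~c -> ~t), contraposes to O(t -> c); with O(t) we get O(c).
Premises 1, 2, 3, 6 do not contribute to this derivation.
Hence c is obligatory.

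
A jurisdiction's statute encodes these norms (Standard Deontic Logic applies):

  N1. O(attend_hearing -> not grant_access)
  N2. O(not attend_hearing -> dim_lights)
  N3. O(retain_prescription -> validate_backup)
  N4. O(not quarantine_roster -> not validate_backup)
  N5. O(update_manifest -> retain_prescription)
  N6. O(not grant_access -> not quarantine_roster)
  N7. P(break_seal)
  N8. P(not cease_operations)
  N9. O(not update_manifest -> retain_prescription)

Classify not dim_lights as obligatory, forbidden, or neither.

Forbidden

Premises 5 and 9 cover both cases: O(update_manifest -> retain_prescription) and O(not update_manifest -> retain_prescription). Since update_manifest ∨ not update_manifest is a tautology, O(retain_prescription) follows.
Premise 3 is O(retain_prescription -> validate_backup); since O(retain_prescription), deontic closure gives O(validate_backup).
Premise 4, O(not quarantine_roster -> not validate_backup), contraposes to O(validate_backup -> quarantine_roster); with O(validate_backup) we get O(quarantine_roster).
Premise 6, O(not grant_access -> not quarantine_roster), contraposes to O(quarantine_roster -> grant_access); with O(quarantine_roster) we get O(grant_access).
Premise 1 is O(attend_hearing -> not grant_access); contrapositively O(grant_access -> not attend_hearing). Since O(grant_access) holds, K gives O(not attend_hearing).
With premise 2, O(not attend_hearing -> dim_lights), the K-axiom yields O(dim_lights).
Premises 7, 8 do not contribute to this derivation.
Thus O(dim_lights), which is F(not dim_lights): not dim_lights is forbidden.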